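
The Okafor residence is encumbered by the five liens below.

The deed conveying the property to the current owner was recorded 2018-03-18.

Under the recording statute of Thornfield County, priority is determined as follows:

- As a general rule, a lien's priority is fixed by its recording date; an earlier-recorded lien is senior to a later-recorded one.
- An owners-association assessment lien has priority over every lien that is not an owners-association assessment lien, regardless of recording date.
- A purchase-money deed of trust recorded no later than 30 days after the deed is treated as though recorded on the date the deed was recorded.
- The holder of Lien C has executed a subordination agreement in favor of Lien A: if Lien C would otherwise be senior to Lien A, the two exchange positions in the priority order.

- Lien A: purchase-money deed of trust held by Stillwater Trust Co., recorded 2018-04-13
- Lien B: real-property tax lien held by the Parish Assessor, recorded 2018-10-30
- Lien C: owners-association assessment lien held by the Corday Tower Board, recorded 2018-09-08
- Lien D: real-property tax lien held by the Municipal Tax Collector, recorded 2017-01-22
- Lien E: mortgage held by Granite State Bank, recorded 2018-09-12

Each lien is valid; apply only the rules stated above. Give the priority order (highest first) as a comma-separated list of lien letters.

A, D, C, E, B

Effective dates after the stated exceptions: A was recorded within the 30-day window, so its effective date is the deed date 2018-03-18.
As an owners-association assessment lien, C is senior to every other lien.
Ordering the rest by effective date: D (2017-01-22), A (2018-03-18), E (2018-09-12), B (2018-10-30).
C would otherwise be senior to A, so under the subordination agreement C and A exchange positions.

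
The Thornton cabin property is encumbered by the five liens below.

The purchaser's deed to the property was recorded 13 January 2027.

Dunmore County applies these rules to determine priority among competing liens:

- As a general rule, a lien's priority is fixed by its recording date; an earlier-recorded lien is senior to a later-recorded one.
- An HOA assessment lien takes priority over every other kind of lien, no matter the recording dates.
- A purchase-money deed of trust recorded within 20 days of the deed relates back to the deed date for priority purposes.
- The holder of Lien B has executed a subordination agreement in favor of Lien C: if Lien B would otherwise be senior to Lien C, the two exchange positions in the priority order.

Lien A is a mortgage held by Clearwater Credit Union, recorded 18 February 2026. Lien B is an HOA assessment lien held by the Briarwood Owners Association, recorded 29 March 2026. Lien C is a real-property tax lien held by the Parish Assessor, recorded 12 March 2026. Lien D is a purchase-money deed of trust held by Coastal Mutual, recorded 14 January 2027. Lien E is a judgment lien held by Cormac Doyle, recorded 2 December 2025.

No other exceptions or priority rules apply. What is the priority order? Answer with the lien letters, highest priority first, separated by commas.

Effective dates after the stated exceptions: D was recorded within the 20-day window, so its effective date is the deed date 13 January 2027.
B is an HOA assessment lien and takes priority over every other lien.
Remaining liens by effective date: E (2 December 2025), A (18 February 2026), C (12 March 2026), D (13 January 2027).
The subordination applies — B was senior to C — so B and C swap.

C, E, A, B, D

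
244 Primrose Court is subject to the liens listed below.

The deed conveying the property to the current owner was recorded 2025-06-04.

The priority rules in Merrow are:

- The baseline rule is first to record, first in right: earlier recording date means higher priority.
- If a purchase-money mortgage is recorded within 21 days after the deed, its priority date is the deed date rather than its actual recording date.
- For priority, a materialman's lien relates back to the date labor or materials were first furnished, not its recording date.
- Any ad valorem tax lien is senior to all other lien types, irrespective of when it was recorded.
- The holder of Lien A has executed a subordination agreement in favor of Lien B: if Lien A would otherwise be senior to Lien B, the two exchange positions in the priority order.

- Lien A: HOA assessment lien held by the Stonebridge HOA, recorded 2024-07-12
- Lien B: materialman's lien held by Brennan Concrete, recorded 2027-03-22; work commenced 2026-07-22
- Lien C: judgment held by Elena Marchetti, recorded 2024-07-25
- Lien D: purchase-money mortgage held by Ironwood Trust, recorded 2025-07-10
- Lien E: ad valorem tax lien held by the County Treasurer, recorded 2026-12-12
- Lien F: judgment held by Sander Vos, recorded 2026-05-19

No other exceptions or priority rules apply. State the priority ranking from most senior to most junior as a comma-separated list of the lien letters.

E, B, C, D, F, A

Adjusting effective dates: B relates back to 2026-07-22 (work commenced); D was recorded 36 days after the deed, outside the 21-day window, so it keeps its recording date.
E, as an ad valorem tax lien, has superpriority and ranks first.
Ordering the rest by effective date: A (2024-07-12), C (2024-07-25), D (2025-07-10), F (2026-05-19), B (2026-07-22).
Because A would otherwise rank above B, the subordination swaps them.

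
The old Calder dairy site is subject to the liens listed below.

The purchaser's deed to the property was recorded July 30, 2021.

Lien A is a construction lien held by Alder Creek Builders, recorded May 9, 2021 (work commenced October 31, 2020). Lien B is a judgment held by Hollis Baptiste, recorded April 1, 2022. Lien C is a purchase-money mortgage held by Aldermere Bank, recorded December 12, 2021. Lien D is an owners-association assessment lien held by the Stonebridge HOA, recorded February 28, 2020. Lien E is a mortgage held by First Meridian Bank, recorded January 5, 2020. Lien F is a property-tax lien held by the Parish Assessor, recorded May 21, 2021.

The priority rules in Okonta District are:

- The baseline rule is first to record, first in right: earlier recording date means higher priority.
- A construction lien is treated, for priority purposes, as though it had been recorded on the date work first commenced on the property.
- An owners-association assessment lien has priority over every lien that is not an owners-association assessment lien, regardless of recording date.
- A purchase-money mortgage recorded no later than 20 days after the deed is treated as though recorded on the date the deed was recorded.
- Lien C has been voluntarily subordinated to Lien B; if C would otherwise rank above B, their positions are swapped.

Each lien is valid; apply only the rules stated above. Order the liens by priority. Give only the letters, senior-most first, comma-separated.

D, E, A, F, B, C

First, effective dates: A's effective date is October 31, 2020, when work began; C was recorded 135 days after the deed, outside the 20-day window, so it keeps its recording date.
D, as an owners-association assessment lien, has superpriority and ranks first.
Ordering the rest by effective date: E (January 5, 2020), A (October 31, 2020), F (May 21, 2021), C (December 12, 2021), B (April 1, 2022).
C is senior to B before the subordination, so the two trade places.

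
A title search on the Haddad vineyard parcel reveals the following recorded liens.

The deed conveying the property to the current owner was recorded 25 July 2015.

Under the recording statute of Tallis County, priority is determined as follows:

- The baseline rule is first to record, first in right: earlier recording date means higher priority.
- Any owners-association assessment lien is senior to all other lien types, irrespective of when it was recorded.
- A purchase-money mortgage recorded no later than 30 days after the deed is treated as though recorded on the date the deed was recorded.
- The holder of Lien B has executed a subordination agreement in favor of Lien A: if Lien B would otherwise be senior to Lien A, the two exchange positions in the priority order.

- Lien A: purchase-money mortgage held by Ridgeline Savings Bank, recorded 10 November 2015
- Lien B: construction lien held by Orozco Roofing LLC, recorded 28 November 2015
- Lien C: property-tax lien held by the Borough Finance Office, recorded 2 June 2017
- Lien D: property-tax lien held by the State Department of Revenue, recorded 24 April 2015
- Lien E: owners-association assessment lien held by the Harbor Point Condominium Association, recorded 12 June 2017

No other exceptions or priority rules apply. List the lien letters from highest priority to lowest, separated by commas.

First, effective dates: A missed the 30-day window (108 days after the deed), so its recording date stands.
E is an owners-association assessment lien and takes priority over every other lien.
Among the remaining liens, by effective date: D (24 April 2015), A (10 November 2015), B (28 November 2015), C (2 June 2017).
B is already junior to A, so the subordination agreement changes nothing.

E, D, A, B, C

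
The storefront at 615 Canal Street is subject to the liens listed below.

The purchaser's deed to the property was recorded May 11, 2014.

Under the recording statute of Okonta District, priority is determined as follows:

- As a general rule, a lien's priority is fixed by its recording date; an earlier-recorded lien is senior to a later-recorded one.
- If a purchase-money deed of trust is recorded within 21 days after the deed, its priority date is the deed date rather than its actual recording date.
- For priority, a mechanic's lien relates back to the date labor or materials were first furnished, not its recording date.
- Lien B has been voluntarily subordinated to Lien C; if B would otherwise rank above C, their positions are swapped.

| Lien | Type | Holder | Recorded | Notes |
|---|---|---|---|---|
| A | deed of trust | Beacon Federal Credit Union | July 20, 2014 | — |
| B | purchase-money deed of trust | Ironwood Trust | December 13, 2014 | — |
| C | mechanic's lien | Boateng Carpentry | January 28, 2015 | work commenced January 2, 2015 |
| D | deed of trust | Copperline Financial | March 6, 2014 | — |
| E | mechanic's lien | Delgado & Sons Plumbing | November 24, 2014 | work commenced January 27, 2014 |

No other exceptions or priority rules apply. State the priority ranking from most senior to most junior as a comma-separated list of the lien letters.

E, D, A, C, B

First, effective dates: B missed the 21-day window (216 days after the deed), so its recording date stands; C is treated as recorded January 2, 2015, the work-commencement date; E relates back to January 27, 2014 (work commenced).
By effective date: E (January 27, 2014), D (March 6, 2014), A (July 20, 2014), B (December 13, 2014), C (January 2, 2015).
The subordination applies — B was senior to C — so B and C swap.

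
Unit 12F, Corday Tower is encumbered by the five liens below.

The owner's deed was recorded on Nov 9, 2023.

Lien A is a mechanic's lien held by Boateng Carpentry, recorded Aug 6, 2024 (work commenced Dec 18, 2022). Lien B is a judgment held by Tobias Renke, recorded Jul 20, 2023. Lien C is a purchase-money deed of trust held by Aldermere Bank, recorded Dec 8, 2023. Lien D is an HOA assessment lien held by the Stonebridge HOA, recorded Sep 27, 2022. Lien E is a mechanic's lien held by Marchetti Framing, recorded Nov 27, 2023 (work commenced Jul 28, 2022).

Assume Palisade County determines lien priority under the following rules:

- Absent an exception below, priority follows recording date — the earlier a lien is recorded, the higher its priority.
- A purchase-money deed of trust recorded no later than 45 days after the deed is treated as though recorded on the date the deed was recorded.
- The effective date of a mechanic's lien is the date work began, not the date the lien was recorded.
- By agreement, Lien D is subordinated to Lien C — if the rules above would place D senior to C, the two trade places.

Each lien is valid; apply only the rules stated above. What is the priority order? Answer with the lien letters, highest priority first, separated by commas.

Adjusting effective dates: A's effective date is Dec 18, 2022, when work began; C's effective date is the deed date, Nov 9, 2023; E relates back to Jul 28, 2022 (work commenced).
Ordering by effective date: E (Jul 28, 2022), D (Sep 27, 2022), A (Dec 18, 2022), B (Jul 20, 2023), C (Nov 9, 2023).
The subordination applies — D was senior to C — so D and C swap.

E, C, A, B, D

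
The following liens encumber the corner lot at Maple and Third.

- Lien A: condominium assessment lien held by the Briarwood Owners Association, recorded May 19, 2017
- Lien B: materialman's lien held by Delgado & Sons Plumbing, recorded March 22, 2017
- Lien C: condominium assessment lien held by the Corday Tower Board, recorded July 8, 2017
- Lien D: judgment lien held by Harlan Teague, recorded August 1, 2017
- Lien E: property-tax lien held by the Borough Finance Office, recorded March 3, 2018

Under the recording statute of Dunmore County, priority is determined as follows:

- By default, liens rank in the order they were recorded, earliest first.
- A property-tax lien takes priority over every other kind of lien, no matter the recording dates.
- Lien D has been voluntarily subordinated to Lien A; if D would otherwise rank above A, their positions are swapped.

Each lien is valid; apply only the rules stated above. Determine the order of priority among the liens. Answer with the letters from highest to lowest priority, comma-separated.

E, as a property-tax lien, has superpriority and ranks first.
Among the remaining liens, by effective date: B (March 22, 2017), A (May 19, 2017), C (July 8, 2017), D (August 1, 2017).
D already ranks below A; the subordination has no effect.

E, B, A, C, D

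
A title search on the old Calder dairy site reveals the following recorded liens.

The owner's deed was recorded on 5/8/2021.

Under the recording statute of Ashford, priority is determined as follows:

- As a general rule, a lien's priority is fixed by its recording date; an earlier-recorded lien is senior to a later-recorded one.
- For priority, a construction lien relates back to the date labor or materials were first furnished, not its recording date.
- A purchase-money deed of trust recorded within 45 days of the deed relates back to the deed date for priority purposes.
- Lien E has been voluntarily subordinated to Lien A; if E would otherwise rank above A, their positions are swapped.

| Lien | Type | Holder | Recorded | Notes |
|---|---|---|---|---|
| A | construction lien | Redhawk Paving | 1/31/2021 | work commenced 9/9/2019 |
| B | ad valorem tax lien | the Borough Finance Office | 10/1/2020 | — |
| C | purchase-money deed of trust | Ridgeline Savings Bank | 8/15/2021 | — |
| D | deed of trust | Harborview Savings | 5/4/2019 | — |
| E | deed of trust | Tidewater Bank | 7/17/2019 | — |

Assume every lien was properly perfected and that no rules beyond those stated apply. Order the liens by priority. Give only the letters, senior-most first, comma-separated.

D, A, E, B, C

First, effective dates: A is treated as recorded 9/9/2019, the work-commencement date; C was recorded 99 days after the deed — beyond 45 days — so no relation-back applies.
By effective date, earliest first: D (5/4/2019), E (7/17/2019), A (9/9/2019), B (10/1/2020), C (8/15/2021).
The subordination applies — E was senior to A — so E and A swap.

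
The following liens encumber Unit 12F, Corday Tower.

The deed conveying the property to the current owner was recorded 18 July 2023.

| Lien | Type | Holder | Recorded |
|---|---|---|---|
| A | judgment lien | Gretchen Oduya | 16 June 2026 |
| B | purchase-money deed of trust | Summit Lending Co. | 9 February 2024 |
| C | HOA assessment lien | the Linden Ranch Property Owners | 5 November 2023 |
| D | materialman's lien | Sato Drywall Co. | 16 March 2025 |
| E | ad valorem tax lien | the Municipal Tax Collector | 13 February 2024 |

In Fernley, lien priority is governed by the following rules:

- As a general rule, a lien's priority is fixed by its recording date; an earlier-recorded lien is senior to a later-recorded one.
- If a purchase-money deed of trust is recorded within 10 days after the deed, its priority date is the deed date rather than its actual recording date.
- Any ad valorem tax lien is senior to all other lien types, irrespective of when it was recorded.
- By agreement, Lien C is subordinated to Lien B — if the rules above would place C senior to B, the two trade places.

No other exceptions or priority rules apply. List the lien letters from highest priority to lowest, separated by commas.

First, effective dates: B missed the 10-day window (206 days after the deed), so its recording date stands.
E, as an ad valorem tax lien, has superpriority and ranks first.
Remaining liens by effective date: C (5 November 2023), B (9 February 2024), D (16 March 2025), A (16 June 2026).
Because C would otherwise rank above B, the subordination swaps them.

E, B, C, D, A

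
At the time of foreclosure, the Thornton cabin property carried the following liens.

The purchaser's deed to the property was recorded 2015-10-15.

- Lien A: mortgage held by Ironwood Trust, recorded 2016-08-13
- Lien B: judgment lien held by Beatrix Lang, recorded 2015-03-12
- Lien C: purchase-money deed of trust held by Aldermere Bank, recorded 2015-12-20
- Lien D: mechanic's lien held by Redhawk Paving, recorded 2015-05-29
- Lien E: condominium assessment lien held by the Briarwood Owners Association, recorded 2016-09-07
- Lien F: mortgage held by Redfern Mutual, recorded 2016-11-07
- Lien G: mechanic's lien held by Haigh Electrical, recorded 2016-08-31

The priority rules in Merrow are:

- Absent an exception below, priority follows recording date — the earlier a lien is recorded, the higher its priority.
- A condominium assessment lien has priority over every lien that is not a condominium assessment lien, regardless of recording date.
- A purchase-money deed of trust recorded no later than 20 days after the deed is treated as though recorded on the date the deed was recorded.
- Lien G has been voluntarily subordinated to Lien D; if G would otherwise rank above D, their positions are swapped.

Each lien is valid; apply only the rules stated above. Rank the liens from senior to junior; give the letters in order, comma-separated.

E, B, D, C, A, G, F

Adjusting effective dates: C was recorded 66 days after the deed, outside the 20-day window, so it keeps its recording date.
E, as a condominium assessment lien, has superpriority and ranks first.
Remaining liens by effective date: B (2015-03-12), D (2015-05-29), C (2015-12-20), A (2016-08-13), G (2016-08-31), F (2016-11-07).
Since G is not senior to D, the subordination leaves the order unchanged.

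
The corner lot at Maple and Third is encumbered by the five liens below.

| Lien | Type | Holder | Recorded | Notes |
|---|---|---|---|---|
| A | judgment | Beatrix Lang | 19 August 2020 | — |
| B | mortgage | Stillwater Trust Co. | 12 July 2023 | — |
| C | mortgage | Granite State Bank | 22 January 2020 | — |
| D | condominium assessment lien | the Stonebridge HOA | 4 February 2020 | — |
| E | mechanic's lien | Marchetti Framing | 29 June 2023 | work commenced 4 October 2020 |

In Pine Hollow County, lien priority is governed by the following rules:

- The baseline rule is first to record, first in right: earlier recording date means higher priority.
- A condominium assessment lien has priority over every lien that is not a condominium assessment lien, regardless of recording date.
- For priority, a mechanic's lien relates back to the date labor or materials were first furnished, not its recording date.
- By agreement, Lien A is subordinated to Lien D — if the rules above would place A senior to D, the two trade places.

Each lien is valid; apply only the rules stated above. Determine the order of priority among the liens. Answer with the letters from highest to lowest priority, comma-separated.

D, C, A, E, B

Effective dates: E is treated as recorded 4 October 2020, the work-commencement date.
As a condominium assessment lien, D is senior to every other lien.
Among the remaining liens, by effective date: C (22 January 2020), A (19 August 2020), E (4 October 2020), B (12 July 2023).
A already ranks below D; the subordination has no effect.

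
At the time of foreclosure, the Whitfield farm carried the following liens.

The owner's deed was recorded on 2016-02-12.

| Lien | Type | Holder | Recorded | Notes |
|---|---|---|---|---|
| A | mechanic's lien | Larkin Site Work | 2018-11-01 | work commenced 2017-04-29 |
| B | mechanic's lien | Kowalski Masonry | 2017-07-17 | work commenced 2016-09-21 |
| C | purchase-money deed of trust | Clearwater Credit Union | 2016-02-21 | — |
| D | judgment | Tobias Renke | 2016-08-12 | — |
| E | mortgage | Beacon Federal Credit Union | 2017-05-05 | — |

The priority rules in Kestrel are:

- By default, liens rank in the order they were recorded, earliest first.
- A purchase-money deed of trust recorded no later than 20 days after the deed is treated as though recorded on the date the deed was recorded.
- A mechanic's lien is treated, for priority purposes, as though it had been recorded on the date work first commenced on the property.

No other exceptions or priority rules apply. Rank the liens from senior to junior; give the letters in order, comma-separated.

First, effective dates: A relates back to 2017-04-29 (work commenced); B is treated as recorded 2016-09-21, the work-commencement date; C was recorded within the 20-day window, so its effective date is the deed date 2016-02-12.
By effective date: C (2016-02-12), D (2016-08-12), B (2016-09-21), A (2017-04-29), E (2017-05-05).

C, D, B, A, E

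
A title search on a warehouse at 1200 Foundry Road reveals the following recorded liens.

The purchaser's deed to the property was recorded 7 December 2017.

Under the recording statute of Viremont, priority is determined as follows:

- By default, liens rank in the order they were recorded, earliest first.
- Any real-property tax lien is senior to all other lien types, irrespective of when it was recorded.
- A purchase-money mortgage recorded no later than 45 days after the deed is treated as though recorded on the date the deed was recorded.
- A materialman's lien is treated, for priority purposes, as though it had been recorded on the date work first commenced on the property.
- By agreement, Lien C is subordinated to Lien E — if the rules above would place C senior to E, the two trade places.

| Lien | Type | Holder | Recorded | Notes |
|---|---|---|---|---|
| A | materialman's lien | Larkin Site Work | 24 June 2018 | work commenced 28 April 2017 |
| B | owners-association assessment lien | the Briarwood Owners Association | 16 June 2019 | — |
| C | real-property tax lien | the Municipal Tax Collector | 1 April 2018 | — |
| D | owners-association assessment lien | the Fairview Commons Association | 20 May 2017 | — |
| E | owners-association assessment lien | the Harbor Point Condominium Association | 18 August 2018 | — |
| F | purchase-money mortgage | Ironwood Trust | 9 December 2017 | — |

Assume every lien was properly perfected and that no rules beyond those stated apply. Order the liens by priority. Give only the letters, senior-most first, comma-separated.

Effective dates after the stated exceptions: A relates back to 28 April 2017 (work commenced); F was recorded within the 45-day window, so its effective date is the deed date 7 December 2017.
C is a real-property tax lien, so it outranks all other liens regardless of date.
Remaining liens by effective date: A (28 April 2017), D (20 May 2017), F (7 December 2017), E (18 August 2018), B (16 June 2019).
C is senior to E before the subordination, so the two trade places.

E, A, D, F, C, B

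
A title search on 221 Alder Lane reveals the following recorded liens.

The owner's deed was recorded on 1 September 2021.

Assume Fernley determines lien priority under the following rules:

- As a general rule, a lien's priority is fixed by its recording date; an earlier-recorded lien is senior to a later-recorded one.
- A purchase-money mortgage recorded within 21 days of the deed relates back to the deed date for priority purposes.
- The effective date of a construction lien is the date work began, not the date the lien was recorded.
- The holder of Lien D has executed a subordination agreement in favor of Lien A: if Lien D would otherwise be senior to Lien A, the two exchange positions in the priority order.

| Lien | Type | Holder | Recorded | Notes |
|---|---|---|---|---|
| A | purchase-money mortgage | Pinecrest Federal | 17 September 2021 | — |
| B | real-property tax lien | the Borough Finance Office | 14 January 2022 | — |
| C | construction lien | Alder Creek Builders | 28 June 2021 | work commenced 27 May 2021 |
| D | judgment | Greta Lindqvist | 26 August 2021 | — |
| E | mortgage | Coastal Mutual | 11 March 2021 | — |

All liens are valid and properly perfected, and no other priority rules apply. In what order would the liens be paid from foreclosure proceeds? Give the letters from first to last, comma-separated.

E, C, A, D, B

Effective dates: A was recorded within the 21-day window, so its effective date is the deed date 1 September 2021; C's effective date is 27 May 2021, when work began.
Ordering by effective date: E (11 March 2021), C (27 May 2021), D (26 August 2021), A (1 September 2021), B (14 January 2022).
D would otherwise be senior to A, so under the subordination agreement D and A exchange positions.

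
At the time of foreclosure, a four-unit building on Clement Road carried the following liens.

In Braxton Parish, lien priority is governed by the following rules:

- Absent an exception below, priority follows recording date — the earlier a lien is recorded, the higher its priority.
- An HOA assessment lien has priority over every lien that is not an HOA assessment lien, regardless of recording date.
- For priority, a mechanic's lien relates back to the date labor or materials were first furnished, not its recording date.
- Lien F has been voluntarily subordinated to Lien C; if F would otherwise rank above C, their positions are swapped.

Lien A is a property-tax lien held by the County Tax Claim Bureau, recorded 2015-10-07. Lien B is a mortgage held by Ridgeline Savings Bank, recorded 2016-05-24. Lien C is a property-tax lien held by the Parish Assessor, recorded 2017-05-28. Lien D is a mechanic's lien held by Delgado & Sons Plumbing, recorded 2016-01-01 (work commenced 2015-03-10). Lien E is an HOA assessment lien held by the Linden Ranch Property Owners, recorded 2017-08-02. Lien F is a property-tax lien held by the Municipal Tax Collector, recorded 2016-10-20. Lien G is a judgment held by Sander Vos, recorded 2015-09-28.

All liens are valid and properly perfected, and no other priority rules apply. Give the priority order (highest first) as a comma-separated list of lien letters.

E, D, G, A, B, C, F

Effective dates after the stated exceptions: D is treated as recorded 2015-03-10, the work-commencement date.
E, as an HOA assessment lien, has superpriority and ranks first.
Among the remaining liens, by effective date: D (2015-03-10), G (2015-09-28), A (2015-10-07), B (2016-05-24), F (2016-10-20), C (2017-05-28).
Because F would otherwise rank above C, the subordination swaps them.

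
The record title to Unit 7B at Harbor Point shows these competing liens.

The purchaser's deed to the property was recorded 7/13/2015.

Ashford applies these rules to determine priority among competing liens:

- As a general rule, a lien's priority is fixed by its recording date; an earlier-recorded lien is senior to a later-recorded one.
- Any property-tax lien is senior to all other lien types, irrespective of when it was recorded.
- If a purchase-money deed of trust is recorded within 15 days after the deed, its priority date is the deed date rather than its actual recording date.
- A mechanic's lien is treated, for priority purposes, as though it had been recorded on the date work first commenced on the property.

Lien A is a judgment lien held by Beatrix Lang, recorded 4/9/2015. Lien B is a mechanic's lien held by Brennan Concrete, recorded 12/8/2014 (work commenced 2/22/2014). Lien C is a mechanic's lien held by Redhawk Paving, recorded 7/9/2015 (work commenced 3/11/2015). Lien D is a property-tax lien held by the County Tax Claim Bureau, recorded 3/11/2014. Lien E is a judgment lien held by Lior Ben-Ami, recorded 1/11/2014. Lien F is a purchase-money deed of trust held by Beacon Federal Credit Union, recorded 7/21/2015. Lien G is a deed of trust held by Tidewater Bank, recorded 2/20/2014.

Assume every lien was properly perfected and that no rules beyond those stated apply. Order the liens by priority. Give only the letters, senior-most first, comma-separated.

Effective dates after the stated exceptions: B relates back to 2/22/2014 (work commenced); C is treated as recorded 3/11/2015, the work-commencement date; F relates back to the deed date 7/13/2015.
D is a property-tax lien and takes priority over every other lien.
Ordering the rest by effective date: E (1/11/2014), G (2/20/2014), B (2/22/2014), C (3/11/2015), A (4/9/2015), F (7/13/2015).

D, E, G, B, C, A, F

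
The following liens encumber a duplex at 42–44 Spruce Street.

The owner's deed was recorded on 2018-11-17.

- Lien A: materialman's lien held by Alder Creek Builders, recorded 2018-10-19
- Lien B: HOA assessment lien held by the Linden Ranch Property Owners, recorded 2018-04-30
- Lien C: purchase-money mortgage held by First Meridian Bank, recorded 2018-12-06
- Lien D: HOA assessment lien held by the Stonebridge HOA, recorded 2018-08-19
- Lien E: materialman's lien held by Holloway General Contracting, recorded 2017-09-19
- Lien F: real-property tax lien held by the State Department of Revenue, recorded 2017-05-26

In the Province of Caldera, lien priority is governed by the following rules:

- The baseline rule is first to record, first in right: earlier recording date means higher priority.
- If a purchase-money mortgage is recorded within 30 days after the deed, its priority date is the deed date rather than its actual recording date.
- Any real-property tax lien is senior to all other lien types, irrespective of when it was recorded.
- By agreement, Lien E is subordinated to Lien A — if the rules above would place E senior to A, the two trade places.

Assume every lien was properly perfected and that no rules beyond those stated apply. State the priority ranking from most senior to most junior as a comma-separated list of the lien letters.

Effective dates after the stated exceptions: C's effective date is the deed date, 2018-11-17.
As a real-property tax lien, F is senior to every other lien.
Remaining liens by effective date: E (2017-09-19), B (2018-04-30), D (2018-08-19), A (2018-10-19), C (2018-11-17).
E would otherwise be senior to A, so under the subordination agreement E and A exchange positions.

F, A, B, D, E, C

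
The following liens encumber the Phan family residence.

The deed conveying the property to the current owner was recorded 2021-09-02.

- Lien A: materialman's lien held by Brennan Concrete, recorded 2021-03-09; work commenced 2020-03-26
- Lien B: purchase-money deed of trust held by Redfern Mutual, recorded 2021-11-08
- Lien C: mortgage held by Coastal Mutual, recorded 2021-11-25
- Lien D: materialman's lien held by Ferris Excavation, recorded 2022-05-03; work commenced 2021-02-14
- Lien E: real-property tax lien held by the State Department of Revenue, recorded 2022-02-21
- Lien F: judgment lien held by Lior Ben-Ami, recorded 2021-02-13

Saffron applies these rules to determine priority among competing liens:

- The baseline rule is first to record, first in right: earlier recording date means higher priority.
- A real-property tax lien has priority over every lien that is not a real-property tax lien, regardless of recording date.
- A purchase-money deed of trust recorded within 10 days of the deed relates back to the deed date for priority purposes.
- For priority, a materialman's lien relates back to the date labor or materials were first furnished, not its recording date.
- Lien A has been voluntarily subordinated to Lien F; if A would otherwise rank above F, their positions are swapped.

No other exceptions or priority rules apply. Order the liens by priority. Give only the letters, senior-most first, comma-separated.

Effective dates: A relates back to 2020-03-26 (work commenced); B was recorded 67 days after the deed, outside the 10-day window, so it keeps its recording date; D's effective date is 2021-02-14, when work began.
E is a real-property tax lien, so it outranks all other liens regardless of date.
Remaining liens by effective date: A (2020-03-26), F (2021-02-13), D (2021-02-14), B (2021-11-08), C (2021-11-25).
A is senior to F before the subordination, so the two trade places.

E, F, A, D, B, C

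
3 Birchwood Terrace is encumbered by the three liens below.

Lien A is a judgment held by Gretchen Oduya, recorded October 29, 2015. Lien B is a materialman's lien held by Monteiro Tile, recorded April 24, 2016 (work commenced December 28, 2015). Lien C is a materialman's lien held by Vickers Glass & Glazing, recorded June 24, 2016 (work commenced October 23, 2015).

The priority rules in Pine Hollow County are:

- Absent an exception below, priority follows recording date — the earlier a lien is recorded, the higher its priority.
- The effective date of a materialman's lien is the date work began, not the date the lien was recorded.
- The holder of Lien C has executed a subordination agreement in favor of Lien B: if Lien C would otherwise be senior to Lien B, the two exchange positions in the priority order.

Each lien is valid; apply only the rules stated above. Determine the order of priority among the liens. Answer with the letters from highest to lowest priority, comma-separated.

Effective dates after the stated exceptions: B's effective date is December 28, 2015, when work began; C relates back to October 23, 2015 (work commenced).
Sorted by effective date: C (October 23, 2015), A (October 29, 2015), B (December 28, 2015).
The subordination applies — C was senior to B — so C and B swap.

B, A, C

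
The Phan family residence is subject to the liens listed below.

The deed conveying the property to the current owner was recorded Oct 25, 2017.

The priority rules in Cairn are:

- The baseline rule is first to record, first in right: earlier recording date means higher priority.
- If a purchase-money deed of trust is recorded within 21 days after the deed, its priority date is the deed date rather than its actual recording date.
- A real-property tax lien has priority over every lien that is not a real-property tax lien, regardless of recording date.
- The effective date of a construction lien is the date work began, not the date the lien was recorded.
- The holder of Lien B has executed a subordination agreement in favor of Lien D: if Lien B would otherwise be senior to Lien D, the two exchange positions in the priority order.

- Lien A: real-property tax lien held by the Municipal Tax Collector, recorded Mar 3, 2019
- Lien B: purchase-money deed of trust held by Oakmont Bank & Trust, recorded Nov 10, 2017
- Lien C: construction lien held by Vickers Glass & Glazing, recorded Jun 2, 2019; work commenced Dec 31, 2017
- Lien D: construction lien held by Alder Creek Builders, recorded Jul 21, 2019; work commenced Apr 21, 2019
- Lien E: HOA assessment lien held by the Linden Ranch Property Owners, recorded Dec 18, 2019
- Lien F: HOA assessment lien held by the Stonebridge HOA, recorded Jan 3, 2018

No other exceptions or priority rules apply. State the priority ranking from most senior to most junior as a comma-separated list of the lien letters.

First, effective dates: B relates back to the deed date Oct 25, 2017; C's effective date is Dec 31, 2017, when work began; D's effective date is Apr 21, 2019, when work began.
A, as a real-property tax lien, has superpriority and ranks first.
Ordering the rest by effective date: B (Oct 25, 2017), C (Dec 31, 2017), F (Jan 3, 2018), D (Apr 21, 2019), E (Dec 18, 2019).
The subordination applies — B was senior to D — so B and D swap.

A, D, C, F, B, E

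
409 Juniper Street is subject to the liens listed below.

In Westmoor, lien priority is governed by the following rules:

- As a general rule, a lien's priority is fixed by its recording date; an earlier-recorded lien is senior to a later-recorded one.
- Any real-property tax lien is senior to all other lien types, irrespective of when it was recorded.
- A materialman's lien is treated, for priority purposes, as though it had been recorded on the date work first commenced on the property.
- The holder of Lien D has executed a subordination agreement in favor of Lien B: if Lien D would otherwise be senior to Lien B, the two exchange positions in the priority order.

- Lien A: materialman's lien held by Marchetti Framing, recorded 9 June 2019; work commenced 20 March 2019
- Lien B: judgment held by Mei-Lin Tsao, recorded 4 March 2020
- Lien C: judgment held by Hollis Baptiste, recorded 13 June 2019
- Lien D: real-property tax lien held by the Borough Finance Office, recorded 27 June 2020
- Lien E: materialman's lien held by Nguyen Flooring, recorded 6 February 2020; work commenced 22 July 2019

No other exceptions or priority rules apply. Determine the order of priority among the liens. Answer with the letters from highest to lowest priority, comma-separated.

Effective dates: A is treated as recorded 20 March 2019, the work-commencement date; E's effective date is 22 July 2019, when work began.
D is a real-property tax lien and takes priority over every other lien.
Remaining liens by effective date: A (20 March 2019), C (13 June 2019), E (22 July 2019), B (4 March 2020).
The subordination applies — D was senior to B — so D and B swap.

B, A, C, E, D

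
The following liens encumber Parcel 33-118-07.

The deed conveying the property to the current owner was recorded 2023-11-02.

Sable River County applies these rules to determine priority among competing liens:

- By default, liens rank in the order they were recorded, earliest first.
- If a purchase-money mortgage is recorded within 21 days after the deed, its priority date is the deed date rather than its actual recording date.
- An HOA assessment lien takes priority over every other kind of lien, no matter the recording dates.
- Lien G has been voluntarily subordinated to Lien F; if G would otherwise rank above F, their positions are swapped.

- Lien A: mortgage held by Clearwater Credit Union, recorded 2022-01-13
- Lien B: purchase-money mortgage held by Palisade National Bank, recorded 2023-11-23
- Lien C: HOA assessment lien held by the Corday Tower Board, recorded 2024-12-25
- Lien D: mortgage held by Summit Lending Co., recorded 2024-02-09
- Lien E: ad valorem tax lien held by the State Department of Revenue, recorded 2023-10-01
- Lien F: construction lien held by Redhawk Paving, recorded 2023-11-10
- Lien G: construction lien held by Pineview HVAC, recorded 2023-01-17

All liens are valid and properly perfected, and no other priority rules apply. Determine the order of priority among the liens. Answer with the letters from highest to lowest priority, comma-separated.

C, A, F, E, B, G, D

First, effective dates: B's effective date is the deed date, 2023-11-02.
As an HOA assessment lien, C is senior to every other lien.
The other liens, earliest effective date first: A (2022-01-13), G (2023-01-17), E (2023-10-01), B (2023-11-02), F (2023-11-10), D (2024-02-09).
Because G would otherwise rank above F, the subordination swaps them.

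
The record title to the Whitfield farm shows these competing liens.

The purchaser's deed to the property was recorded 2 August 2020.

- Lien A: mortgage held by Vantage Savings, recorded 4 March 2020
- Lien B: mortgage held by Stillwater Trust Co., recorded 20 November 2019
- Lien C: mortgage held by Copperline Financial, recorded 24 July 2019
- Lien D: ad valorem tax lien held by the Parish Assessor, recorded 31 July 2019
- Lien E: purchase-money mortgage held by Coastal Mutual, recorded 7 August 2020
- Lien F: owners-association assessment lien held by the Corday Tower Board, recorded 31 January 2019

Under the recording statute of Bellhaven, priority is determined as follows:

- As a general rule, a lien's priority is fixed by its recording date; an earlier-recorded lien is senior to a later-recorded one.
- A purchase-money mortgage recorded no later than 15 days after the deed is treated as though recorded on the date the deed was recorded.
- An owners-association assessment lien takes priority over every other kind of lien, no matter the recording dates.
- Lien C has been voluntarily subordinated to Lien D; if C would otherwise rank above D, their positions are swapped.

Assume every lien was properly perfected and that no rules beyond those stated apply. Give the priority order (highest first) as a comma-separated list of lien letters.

Effective dates: E was recorded within the 15-day window, so its effective date is the deed date 2 August 2020.
As an owners-association assessment lien, F is senior to every other lien.
Remaining liens by effective date: C (24 July 2019), D (31 July 2019), B (20 November 2019), A (4 March 2020), E (2 August 2020).
The subordination applies — C was senior to D — so C and D swap.

F, D, C, B, A, E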